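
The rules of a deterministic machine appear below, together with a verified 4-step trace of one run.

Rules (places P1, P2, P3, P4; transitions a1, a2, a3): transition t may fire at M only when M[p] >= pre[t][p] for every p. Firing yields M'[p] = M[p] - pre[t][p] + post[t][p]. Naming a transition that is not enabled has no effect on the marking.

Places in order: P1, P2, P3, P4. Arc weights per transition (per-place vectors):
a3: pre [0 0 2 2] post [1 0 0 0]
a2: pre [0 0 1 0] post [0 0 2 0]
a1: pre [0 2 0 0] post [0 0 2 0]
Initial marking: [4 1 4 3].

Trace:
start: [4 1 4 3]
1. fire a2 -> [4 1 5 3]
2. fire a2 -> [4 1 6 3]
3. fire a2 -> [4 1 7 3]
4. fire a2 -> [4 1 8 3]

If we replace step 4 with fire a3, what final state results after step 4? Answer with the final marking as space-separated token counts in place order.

5 1 5 1

(re-executing from step 4 with the substitution; state before step 4: [4 1 7 3])
4. fire a3 -> [5 1 5 1]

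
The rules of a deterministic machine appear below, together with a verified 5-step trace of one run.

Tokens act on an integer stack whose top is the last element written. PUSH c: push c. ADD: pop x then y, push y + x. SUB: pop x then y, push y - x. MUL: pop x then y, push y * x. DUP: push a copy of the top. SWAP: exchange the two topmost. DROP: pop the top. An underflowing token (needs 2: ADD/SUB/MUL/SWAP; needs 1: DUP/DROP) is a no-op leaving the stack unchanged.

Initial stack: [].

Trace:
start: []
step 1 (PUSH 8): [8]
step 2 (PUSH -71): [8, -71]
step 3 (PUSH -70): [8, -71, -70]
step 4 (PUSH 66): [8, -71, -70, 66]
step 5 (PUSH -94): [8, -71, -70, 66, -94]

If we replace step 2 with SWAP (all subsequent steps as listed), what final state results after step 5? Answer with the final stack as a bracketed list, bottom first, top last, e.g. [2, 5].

(re-executing from step 2 with the substitution; state before step 2: [8])
step 2 (SWAP): [8]
step 3 (PUSH -70): [8, -70]
step 4 (PUSH 66): [8, -70, 66]
step 5 (PUSH -94): [8, -70, 66, -94]

[8, -70, 66, -94]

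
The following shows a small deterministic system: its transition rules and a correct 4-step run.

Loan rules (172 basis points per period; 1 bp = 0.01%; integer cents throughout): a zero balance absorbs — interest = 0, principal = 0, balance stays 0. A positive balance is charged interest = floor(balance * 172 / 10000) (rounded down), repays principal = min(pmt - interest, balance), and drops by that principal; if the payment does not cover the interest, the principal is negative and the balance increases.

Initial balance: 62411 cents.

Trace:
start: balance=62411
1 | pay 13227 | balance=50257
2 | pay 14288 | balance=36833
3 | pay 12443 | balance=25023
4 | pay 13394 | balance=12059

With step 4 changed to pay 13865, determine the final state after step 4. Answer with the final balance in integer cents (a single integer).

(re-executing from step 4 with the substitution; state before step 4: balance=25023)
4 | pay 13865 | balance=11588

11588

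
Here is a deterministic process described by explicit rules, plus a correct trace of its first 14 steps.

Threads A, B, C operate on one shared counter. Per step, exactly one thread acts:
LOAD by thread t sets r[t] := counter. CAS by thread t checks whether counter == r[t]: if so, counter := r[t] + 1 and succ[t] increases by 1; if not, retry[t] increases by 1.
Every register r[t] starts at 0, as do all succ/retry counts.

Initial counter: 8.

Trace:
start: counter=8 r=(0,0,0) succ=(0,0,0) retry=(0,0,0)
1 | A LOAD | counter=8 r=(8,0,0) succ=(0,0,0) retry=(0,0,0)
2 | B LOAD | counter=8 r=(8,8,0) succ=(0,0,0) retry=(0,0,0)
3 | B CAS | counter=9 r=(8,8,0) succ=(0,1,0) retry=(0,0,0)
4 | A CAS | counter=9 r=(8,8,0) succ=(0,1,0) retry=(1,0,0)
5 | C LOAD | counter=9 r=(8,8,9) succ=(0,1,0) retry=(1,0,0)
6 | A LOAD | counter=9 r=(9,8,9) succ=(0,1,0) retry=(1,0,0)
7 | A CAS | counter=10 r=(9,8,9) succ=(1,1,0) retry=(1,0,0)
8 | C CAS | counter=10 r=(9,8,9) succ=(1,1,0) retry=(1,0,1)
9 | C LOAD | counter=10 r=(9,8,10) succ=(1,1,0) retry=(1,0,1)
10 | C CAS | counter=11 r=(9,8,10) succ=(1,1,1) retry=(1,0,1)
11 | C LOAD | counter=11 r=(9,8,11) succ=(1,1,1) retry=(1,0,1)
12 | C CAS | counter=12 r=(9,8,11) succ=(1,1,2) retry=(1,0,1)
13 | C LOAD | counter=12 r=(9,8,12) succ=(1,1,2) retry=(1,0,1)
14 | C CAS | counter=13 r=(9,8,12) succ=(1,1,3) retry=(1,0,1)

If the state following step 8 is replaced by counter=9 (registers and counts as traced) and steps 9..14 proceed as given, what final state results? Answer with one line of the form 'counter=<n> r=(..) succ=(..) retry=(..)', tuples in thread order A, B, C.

counter=12 r=(9,8,11) succ=(1,1,3) retry=(1,0,1)

state after step 8 := counter=9 r=(9,8,9) succ=(1,1,0) retry=(1,0,1)
9 | C LOAD | counter=9 r=(9,8,9) succ=(1,1,0) retry=(1,0,1)
10 | C CAS | counter=10 r=(9,8,9) succ=(1,1,1) retry=(1,0,1)
11 | C LOAD | counter=10 r=(9,8,10) succ=(1,1,1) retry=(1,0,1)
12 | C CAS | counter=11 r=(9,8,10) succ=(1,1,2) retry=(1,0,1)
13 | C LOAD | counter=11 r=(9,8,11) succ=(1,1,2) retry=(1,0,1)
14 | C CAS | counter=12 r=(9,8,11) succ=(1,1,3) retry=(1,0,1)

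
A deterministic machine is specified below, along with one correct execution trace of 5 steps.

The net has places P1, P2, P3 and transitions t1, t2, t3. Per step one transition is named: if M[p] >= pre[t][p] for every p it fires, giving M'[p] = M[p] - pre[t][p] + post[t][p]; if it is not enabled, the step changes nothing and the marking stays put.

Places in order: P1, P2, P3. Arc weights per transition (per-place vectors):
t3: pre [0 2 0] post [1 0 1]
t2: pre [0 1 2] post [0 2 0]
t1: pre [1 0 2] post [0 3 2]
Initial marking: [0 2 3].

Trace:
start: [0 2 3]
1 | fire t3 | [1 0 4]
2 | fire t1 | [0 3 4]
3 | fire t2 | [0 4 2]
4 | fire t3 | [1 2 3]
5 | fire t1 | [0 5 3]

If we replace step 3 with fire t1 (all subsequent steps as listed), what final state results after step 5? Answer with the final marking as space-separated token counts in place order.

(re-executing from step 3 with the substitution; state before step 3: [0 3 4])
3 | fire t1 | [0 3 4]
4 | fire t3 | [1 1 5]
5 | fire t1 | [0 4 5]

0 4 5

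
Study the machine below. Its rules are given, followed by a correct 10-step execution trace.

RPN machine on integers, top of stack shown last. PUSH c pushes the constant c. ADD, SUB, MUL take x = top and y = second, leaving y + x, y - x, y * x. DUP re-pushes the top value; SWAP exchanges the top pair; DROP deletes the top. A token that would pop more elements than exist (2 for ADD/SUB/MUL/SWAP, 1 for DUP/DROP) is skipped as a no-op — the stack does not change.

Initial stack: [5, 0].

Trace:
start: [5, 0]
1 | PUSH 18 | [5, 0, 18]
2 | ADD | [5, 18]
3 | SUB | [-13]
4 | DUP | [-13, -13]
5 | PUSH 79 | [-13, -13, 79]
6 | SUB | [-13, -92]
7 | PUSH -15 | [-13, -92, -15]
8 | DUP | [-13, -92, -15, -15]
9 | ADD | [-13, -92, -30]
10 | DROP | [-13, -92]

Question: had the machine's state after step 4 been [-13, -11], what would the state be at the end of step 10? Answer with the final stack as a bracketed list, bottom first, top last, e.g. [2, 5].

state after step 4 := [-13, -11]
5 | PUSH 79 | [-13, -11, 79]
6 | SUB | [-13, -90]
7 | PUSH -15 | [-13, -90, -15]
8 | DUP | [-13, -90, -15, -15]
9 | ADD | [-13, -90, -30]
10 | DROP | [-13, -90]

[-13, -90]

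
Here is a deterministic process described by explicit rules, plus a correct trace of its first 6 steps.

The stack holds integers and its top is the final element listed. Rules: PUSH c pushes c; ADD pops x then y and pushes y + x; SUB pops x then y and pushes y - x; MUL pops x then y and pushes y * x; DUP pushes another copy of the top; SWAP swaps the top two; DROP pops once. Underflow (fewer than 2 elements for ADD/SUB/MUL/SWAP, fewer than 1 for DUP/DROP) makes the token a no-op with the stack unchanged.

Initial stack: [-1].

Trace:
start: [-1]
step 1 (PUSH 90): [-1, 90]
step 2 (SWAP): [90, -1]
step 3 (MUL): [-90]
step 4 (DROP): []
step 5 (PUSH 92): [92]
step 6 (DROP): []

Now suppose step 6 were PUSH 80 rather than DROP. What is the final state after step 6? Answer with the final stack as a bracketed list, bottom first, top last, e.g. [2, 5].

(re-executing from step 6 with the substitution; state before step 6: [92])
step 6 (PUSH 80): [92, 80]

[92, 80]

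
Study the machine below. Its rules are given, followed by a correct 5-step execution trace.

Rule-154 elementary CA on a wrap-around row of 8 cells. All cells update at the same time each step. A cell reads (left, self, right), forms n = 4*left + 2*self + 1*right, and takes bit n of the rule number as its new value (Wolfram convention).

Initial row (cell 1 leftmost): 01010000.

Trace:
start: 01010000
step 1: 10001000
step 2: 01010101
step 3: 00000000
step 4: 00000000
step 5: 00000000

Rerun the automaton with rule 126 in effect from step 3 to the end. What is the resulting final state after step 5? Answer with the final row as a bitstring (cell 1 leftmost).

00000000

(re-executing steps 3..5 under rule 126; state before step 3: 01010101)
step 3: 11111111
step 4: 00000000
step 5: 00000000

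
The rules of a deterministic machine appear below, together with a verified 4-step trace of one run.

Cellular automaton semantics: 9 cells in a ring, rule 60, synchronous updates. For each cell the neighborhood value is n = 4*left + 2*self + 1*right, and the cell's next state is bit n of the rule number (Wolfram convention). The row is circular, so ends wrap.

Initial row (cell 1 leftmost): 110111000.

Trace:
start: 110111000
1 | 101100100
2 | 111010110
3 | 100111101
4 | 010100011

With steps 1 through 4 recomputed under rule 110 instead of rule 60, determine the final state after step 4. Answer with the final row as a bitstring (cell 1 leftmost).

011111001

(re-executing steps 1..4 under rule 110; state before step 1: 110111000)
1 | 111101001
2 | 000111011
3 | 001101111
4 | 011111001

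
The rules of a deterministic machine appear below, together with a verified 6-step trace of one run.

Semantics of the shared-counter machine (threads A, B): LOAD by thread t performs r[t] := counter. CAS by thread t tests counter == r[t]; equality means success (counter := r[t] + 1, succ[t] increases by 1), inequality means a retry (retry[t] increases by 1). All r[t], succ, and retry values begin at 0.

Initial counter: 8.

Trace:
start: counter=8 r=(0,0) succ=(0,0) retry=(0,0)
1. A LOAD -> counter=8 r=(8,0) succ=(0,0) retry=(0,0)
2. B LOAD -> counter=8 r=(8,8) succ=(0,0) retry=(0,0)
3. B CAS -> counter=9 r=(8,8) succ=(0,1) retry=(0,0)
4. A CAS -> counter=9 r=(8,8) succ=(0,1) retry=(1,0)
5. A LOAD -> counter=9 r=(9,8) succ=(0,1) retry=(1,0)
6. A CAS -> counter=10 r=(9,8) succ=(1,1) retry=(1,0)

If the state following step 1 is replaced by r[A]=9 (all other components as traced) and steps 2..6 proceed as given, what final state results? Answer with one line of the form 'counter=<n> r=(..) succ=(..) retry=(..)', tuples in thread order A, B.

counter=11 r=(10,8) succ=(2,1) retry=(0,0)

state after step 1 := counter=8 r=(9,0) succ=(0,0) retry=(0,0)
2. B LOAD -> counter=8 r=(9,8) succ=(0,0) retry=(0,0)
3. B CAS -> counter=9 r=(9,8) succ=(0,1) retry=(0,0)
4. A CAS -> counter=10 r=(9,8) succ=(1,1) retry=(0,0)
5. A LOAD -> counter=10 r=(10,8) succ=(1,1) retry=(0,0)
6. A CAS -> counter=11 r=(10,8) succ=(2,1) retry=(0,0)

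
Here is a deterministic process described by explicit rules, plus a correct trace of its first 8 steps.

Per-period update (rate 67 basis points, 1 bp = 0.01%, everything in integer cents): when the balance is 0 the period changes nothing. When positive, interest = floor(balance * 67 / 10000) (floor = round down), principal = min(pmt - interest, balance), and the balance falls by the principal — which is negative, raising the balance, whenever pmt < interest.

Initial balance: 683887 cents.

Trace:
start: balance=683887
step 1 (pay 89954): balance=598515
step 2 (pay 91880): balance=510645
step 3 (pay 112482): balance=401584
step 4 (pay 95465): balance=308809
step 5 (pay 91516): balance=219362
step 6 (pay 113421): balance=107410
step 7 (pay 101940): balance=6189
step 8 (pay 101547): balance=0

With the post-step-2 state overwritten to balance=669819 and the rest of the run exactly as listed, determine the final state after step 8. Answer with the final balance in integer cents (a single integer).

state after step 2 := balance=669819
step 3 (pay 112482): balance=561824
step 4 (pay 95465): balance=470123
step 5 (pay 91516): balance=381756
step 6 (pay 113421): balance=270892
step 7 (pay 101940): balance=170766
step 8 (pay 101547): balance=70363

70363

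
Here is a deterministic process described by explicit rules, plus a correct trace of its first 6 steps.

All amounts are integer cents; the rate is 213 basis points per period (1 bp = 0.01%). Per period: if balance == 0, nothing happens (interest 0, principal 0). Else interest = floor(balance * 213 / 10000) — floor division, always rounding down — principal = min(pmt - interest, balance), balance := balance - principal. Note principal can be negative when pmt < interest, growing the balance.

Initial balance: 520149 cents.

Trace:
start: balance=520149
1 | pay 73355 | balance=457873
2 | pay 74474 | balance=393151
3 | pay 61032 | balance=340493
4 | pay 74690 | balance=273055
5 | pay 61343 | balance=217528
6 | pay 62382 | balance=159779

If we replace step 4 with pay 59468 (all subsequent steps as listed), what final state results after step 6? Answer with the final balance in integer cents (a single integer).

(re-executing from step 4 with the substitution; state before step 4: balance=340493)
4 | pay 59468 | balance=288277
5 | pay 61343 | balance=233074
6 | pay 62382 | balance=175656

175656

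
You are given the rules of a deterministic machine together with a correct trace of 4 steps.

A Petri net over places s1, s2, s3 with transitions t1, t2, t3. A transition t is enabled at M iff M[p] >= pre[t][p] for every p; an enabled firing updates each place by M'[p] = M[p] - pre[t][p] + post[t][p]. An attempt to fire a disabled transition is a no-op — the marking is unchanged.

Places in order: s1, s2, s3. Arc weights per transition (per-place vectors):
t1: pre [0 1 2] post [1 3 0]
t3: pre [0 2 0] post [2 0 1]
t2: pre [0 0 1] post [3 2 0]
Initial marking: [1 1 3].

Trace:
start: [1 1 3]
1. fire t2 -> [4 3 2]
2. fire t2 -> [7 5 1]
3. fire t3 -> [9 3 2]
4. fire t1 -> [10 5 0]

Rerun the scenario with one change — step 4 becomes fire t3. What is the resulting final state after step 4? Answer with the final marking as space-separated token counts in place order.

(re-executing from step 4 with the substitution; state before step 4: [9 3 2])
4. fire t3 -> [11 1 3]

11 1 3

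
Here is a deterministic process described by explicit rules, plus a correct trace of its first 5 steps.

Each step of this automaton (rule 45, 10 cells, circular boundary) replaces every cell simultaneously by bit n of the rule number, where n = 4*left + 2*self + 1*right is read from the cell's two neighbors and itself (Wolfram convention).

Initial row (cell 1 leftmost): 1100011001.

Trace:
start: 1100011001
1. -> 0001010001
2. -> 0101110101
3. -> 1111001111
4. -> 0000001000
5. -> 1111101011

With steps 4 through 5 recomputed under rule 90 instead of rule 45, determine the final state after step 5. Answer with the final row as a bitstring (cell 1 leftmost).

0011001100

(re-executing steps 4..5 under rule 90; state before step 4: 1111001111)
4. -> 0001111000
5. -> 0011001100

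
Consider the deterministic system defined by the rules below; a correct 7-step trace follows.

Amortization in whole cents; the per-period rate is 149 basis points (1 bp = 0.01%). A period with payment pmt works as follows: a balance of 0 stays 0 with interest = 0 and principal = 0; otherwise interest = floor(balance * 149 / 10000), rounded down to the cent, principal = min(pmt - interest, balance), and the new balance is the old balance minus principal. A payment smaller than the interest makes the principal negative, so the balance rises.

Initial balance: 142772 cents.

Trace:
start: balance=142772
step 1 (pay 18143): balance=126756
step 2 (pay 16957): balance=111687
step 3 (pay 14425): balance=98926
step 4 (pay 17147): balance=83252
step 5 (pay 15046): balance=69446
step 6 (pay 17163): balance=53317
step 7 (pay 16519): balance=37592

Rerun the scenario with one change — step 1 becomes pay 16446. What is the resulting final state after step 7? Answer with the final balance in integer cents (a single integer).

39446

(re-executing from step 1 with the substitution; state before step 1: balance=142772)
step 1 (pay 16446): balance=128453
step 2 (pay 16957): balance=113409
step 3 (pay 14425): balance=100673
step 4 (pay 17147): balance=85026
step 5 (pay 15046): balance=71246
step 6 (pay 17163): balance=55144
step 7 (pay 16519): balance=39446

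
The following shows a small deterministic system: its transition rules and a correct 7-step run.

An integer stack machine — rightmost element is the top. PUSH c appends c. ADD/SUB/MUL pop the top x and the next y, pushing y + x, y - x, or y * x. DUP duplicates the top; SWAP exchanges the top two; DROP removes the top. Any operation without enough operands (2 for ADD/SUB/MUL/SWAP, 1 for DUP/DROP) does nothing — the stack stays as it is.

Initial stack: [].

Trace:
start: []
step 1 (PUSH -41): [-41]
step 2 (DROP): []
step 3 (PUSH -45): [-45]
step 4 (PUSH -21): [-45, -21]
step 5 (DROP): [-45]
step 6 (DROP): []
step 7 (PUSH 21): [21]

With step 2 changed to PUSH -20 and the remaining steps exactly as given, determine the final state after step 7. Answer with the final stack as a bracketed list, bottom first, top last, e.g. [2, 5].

[-41, -20, 21]

(re-executing from step 2 with the substitution; state before step 2: [-41])
step 2 (PUSH -20): [-41, -20]
step 3 (PUSH -45): [-41, -20, -45]
step 4 (PUSH -21): [-41, -20, -45, -21]
step 5 (DROP): [-41, -20, -45]
step 6 (DROP): [-41, -20]
step 7 (PUSH 21): [-41, -20, 21]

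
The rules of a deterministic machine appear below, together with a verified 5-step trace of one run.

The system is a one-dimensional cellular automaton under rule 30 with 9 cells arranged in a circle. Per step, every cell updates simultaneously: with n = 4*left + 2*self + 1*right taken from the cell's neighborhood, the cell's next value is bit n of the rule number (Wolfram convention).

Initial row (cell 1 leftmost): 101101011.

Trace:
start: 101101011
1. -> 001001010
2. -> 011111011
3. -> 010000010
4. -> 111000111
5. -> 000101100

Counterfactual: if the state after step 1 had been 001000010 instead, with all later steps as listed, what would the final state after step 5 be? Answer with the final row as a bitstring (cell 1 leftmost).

100001110

state after step 1 := 001000010
2. -> 011100111
3. -> 010011100
4. -> 111110010
5. -> 100001110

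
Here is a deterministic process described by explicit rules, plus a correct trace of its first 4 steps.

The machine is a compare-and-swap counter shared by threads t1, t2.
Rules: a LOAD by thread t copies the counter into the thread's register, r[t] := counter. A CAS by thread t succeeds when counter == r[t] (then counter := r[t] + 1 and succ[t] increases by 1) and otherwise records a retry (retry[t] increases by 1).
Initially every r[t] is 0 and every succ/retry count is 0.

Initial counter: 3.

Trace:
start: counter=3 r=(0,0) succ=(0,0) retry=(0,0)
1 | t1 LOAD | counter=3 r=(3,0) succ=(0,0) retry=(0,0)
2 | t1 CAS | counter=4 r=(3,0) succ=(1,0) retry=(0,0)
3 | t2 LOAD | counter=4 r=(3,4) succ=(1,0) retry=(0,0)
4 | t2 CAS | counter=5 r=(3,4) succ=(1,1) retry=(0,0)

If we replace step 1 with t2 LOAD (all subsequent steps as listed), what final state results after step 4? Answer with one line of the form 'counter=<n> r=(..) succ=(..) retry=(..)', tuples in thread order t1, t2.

(re-executing from step 1 with the substitution; state before step 1: counter=3 r=(0,0) succ=(0,0) retry=(0,0))
1 | t2 LOAD | counter=3 r=(0,3) succ=(0,0) retry=(0,0)
2 | t1 CAS | counter=3 r=(0,3) succ=(0,0) retry=(1,0)
3 | t2 LOAD | counter=3 r=(0,3) succ=(0,0) retry=(1,0)
4 | t2 CAS | counter=4 r=(0,3) succ=(0,1) retry=(1,0)

counter=4 r=(0,3) succ=(0,1) retry=(1,0)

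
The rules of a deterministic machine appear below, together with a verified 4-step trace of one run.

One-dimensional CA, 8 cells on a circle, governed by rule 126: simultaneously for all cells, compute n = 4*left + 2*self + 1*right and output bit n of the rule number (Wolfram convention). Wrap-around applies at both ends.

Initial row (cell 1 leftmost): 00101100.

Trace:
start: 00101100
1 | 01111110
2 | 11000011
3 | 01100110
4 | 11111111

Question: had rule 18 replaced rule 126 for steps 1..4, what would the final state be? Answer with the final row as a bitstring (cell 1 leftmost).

00100100

(re-executing steps 1..4 under rule 18; state before step 1: 00101100)
1 | 01000010
2 | 10100101
3 | 00011000
4 | 00100100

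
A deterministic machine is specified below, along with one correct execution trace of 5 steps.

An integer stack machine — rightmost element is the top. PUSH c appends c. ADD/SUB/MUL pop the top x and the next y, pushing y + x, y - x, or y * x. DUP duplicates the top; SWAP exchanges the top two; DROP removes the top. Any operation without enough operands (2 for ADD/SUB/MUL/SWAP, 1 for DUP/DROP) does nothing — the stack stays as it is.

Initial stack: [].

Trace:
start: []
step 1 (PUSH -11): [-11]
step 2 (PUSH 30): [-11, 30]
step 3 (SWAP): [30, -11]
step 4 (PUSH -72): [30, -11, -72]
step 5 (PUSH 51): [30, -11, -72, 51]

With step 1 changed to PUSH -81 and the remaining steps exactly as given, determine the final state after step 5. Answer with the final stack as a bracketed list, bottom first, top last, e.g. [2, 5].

[30, -81, -72, 51]

(re-executing from step 1 with the substitution; state before step 1: [])
step 1 (PUSH -81): [-81]
step 2 (PUSH 30): [-81, 30]
step 3 (SWAP): [30, -81]
step 4 (PUSH -72): [30, -81, -72]
step 5 (PUSH 51): [30, -81, -72, 51]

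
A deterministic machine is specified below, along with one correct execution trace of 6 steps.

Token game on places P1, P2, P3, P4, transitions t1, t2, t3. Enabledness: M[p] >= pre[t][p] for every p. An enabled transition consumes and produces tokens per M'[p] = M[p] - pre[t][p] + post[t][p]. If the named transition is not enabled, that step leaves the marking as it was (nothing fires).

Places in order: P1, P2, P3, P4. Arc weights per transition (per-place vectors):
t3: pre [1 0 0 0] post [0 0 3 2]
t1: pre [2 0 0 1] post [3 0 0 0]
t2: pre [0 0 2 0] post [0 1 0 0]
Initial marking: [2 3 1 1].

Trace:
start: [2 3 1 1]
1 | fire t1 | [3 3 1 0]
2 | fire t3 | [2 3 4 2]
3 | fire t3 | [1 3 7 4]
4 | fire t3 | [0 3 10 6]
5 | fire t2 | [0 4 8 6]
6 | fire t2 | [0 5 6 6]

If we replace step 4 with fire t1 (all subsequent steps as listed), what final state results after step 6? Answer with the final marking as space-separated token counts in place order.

(re-executing from step 4 with the substitution; state before step 4: [1 3 7 4])
4 | fire t1 | [1 3 7 4]
5 | fire t2 | [1 4 5 4]
6 | fire t2 | [1 5 3 4]

1 5 3 4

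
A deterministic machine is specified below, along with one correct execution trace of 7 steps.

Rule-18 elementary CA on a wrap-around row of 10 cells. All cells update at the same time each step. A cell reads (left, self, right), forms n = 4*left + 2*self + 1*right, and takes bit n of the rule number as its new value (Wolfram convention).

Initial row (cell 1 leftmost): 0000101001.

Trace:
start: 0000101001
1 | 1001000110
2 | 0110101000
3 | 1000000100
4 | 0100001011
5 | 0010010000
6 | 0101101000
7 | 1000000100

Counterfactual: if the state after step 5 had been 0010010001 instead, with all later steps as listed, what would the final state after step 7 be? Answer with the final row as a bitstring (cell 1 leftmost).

0000000000

state after step 5 := 0010010001
6 | 1101101010
7 | 0000000000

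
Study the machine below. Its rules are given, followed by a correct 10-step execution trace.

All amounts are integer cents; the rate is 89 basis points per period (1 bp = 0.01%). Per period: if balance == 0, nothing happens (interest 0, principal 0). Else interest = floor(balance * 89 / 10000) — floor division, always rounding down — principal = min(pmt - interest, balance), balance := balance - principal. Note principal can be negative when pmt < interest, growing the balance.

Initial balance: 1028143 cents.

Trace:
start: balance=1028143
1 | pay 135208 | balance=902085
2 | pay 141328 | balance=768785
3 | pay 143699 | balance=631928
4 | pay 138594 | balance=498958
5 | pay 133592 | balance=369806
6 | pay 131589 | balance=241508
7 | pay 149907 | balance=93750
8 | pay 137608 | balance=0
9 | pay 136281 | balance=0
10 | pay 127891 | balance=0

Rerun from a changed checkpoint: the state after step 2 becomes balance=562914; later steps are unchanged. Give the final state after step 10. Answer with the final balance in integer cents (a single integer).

0

state after step 2 := balance=562914
3 | pay 143699 | balance=424224
4 | pay 138594 | balance=289405
5 | pay 133592 | balance=158388
6 | pay 131589 | balance=28208
7 | pay 149907 | balance=0
8 | pay 137608 | balance=0
9 | pay 136281 | balance=0
10 | pay 127891 | balance=0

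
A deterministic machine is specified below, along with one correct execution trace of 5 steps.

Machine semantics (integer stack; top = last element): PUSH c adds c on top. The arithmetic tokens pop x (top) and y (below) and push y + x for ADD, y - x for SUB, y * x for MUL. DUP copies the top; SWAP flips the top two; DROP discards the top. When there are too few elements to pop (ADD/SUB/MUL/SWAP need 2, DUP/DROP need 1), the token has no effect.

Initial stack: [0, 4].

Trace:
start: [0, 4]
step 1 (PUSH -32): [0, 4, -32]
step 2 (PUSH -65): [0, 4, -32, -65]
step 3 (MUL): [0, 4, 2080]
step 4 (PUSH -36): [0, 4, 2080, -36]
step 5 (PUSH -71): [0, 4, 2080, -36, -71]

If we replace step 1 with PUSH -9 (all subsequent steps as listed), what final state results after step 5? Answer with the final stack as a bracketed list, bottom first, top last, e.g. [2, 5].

(re-executing from step 1 with the substitution; state before step 1: [0, 4])
step 1 (PUSH -9): [0, 4, -9]
step 2 (PUSH -65): [0, 4, -9, -65]
step 3 (MUL): [0, 4, 585]
step 4 (PUSH -36): [0, 4, 585, -36]
step 5 (PUSH -71): [0, 4, 585, -36, -71]

[0, 4, 585, -36, -71]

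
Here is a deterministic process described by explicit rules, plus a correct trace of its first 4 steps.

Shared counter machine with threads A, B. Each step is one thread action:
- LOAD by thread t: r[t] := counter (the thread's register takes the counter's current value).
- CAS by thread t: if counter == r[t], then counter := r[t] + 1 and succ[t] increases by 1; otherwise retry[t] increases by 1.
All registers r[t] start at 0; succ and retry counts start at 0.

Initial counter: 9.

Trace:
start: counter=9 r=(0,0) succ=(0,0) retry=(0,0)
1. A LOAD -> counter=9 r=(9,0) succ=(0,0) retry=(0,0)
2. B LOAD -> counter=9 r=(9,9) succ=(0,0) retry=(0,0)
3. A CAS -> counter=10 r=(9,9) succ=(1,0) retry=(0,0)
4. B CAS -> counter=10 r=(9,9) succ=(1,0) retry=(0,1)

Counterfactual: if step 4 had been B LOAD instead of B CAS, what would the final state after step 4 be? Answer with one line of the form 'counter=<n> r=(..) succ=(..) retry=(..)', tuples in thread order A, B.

(re-executing from step 4 with the substitution; state before step 4: counter=10 r=(9,9) succ=(1,0) retry=(0,0))
4. B LOAD -> counter=10 r=(9,10) succ=(1,0) retry=(0,0)

counter=10 r=(9,10) succ=(1,0) retry=(0,0)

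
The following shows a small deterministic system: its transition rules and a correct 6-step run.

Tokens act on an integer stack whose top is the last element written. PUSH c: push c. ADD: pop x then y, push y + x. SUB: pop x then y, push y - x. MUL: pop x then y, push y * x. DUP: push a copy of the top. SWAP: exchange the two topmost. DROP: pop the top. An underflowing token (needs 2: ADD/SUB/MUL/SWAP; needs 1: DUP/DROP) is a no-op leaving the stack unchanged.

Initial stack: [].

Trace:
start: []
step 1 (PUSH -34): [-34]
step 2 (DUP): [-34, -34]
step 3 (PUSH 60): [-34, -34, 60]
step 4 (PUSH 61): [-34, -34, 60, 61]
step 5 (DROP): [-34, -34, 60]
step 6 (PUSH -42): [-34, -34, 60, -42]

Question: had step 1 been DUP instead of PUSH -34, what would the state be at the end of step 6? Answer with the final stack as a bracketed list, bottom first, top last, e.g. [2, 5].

(re-executing from step 1 with the substitution; state before step 1: [])
step 1 (DUP): []
step 2 (DUP): []
step 3 (PUSH 60): [60]
step 4 (PUSH 61): [60, 61]
step 5 (DROP): [60]
step 6 (PUSH -42): [60, -42]

[60, -42]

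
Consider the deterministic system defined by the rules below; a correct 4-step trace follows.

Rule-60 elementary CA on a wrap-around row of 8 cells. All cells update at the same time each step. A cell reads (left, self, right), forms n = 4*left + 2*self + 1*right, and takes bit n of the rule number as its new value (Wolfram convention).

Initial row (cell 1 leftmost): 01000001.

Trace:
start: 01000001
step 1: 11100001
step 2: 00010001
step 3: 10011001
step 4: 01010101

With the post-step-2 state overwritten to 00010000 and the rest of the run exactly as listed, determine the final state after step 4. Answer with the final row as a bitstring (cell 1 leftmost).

state after step 2 := 00010000
step 3: 00011000
step 4: 00010100

00010100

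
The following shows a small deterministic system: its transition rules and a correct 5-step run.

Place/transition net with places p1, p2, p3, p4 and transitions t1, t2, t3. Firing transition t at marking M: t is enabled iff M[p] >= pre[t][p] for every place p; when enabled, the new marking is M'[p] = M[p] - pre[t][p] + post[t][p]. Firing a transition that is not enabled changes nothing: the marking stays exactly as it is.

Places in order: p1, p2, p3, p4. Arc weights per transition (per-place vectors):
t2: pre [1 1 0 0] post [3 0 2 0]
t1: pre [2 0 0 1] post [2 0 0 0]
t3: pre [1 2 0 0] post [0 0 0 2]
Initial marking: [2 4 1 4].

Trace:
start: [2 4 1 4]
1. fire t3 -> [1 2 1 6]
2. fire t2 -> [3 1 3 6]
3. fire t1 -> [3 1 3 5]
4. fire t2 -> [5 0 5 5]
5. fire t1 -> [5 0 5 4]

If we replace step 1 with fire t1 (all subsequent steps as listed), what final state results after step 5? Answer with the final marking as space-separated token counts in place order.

6 2 5 1

(re-executing from step 1 with the substitution; state before step 1: [2 4 1 4])
1. fire t1 -> [2 4 1 3]
2. fire t2 -> [4 3 3 3]
3. fire t1 -> [4 3 3 2]
4. fire t2 -> [6 2 5 2]
5. fire t1 -> [6 2 5 1]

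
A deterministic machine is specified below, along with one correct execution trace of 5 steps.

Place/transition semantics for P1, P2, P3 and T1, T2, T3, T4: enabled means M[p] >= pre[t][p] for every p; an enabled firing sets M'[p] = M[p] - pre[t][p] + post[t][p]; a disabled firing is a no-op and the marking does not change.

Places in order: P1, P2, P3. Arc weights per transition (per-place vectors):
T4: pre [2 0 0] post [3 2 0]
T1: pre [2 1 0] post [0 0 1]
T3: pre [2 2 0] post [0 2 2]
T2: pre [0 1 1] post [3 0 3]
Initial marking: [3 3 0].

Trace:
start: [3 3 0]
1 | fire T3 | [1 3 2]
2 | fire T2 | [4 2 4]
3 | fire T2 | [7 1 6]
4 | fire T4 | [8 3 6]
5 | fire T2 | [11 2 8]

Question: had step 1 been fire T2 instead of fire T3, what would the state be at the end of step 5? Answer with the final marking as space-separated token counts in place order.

4 5 0

(re-executing from step 1 with the substitution; state before step 1: [3 3 0])
1 | fire T2 | [3 3 0]
2 | fire T2 | [3 3 0]
3 | fire T2 | [3 3 0]
4 | fire T4 | [4 5 0]
5 | fire T2 | [4 5 0]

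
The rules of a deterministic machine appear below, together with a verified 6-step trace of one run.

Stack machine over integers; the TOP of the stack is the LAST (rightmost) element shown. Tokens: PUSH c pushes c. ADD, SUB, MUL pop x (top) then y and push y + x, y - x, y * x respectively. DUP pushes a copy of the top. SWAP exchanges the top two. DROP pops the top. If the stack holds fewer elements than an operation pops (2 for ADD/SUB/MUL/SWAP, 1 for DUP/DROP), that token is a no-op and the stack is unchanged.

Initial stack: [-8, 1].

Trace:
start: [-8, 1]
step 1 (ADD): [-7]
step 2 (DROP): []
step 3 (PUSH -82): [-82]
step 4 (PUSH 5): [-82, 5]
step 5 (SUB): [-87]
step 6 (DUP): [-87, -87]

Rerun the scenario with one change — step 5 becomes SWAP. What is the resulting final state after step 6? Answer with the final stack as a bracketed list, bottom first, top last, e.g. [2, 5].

(re-executing from step 5 with the substitution; state before step 5: [-82, 5])
step 5 (SWAP): [5, -82]
step 6 (DUP): [5, -82, -82]

[5, -82, -82]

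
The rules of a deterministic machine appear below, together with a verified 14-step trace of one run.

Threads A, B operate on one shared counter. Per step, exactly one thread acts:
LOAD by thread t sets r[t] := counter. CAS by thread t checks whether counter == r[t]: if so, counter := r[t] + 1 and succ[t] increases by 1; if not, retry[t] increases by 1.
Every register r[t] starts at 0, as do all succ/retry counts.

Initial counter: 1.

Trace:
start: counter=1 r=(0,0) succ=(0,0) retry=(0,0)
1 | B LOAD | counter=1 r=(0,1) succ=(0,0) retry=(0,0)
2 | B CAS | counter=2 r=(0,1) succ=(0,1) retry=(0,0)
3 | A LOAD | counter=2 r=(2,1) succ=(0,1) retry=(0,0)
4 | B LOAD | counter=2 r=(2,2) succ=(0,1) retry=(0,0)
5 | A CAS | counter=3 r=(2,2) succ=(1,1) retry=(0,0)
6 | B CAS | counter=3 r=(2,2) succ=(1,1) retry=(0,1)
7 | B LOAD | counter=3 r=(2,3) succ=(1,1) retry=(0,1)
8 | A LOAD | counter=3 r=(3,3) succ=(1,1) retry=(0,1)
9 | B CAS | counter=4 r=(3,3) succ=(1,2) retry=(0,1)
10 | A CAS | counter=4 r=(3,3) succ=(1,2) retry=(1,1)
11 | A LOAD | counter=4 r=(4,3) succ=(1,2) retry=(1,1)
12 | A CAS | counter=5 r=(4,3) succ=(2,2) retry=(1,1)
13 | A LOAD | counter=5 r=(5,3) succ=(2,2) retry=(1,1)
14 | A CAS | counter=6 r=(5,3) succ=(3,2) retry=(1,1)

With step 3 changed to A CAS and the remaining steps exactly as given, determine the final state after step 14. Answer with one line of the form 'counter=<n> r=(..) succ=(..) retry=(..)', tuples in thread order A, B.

(re-executing from step 3 with the substitution; state before step 3: counter=2 r=(0,1) succ=(0,1) retry=(0,0))
3 | A CAS | counter=2 r=(0,1) succ=(0,1) retry=(1,0)
4 | B LOAD | counter=2 r=(0,2) succ=(0,1) retry=(1,0)
5 | A CAS | counter=2 r=(0,2) succ=(0,1) retry=(2,0)
6 | B CAS | counter=3 r=(0,2) succ=(0,2) retry=(2,0)
7 | B LOAD | counter=3 r=(0,3) succ=(0,2) retry=(2,0)
8 | A LOAD | counter=3 r=(3,3) succ=(0,2) retry=(2,0)
9 | B CAS | counter=4 r=(3,3) succ=(0,3) retry=(2,0)
10 | A CAS | counter=4 r=(3,3) succ=(0,3) retry=(3,0)
11 | A LOAD | counter=4 r=(4,3) succ=(0,3) retry=(3,0)
12 | A CAS | counter=5 r=(4,3) succ=(1,3) retry=(3,0)
13 | A LOAD | counter=5 r=(5,3) succ=(1,3) retry=(3,0)
14 | A CAS | counter=6 r=(5,3) succ=(2,3) retry=(3,0)

counter=6 r=(5,3) succ=(2,3) retry=(3,0)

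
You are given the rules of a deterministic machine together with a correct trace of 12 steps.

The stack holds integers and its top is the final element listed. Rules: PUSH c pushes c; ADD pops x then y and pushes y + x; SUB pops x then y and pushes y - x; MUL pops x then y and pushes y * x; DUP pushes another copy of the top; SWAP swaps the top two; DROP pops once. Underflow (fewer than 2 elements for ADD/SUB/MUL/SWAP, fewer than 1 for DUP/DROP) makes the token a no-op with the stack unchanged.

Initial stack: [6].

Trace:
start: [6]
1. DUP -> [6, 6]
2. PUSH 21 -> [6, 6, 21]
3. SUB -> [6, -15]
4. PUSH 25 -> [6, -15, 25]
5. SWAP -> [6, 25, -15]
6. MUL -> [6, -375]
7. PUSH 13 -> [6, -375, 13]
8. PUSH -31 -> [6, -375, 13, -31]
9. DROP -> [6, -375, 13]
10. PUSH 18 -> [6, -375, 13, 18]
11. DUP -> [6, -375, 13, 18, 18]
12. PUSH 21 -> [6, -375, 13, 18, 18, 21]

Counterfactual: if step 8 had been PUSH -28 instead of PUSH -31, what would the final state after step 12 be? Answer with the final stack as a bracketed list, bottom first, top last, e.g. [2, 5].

(re-executing from step 8 with the substitution; state before step 8: [6, -375, 13])
8. PUSH -28 -> [6, -375, 13, -28]
9. DROP -> [6, -375, 13]
10. PUSH 18 -> [6, -375, 13, 18]
11. DUP -> [6, -375, 13, 18, 18]
12. PUSH 21 -> [6, -375, 13, 18, 18, 21]

[6, -375, 13, 18, 18, 21]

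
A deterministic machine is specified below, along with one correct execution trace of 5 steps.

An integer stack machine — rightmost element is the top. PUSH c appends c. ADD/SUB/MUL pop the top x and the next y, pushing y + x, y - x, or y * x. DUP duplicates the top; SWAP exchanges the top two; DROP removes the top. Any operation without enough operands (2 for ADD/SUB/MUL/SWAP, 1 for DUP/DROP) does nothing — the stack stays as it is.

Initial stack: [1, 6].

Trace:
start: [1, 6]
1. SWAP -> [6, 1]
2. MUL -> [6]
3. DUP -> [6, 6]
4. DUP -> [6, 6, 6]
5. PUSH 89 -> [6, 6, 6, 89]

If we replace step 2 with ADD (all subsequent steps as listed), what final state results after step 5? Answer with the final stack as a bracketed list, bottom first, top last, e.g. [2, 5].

(re-executing from step 2 with the substitution; state before step 2: [6, 1])
2. ADD -> [7]
3. DUP -> [7, 7]
4. DUP -> [7, 7, 7]
5. PUSH 89 -> [7, 7, 7, 89]

[7, 7, 7, 89]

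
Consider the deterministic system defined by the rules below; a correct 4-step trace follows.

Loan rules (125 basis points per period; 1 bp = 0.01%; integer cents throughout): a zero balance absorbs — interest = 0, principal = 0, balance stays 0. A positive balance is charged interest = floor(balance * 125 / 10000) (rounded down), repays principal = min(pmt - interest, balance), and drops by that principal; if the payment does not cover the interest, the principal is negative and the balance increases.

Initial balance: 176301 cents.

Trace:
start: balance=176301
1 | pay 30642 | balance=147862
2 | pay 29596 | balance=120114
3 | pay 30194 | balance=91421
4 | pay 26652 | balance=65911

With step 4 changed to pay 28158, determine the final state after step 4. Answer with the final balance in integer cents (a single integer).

64405

(re-executing from step 4 with the substitution; state before step 4: balance=91421)
4 | pay 28158 | balance=64405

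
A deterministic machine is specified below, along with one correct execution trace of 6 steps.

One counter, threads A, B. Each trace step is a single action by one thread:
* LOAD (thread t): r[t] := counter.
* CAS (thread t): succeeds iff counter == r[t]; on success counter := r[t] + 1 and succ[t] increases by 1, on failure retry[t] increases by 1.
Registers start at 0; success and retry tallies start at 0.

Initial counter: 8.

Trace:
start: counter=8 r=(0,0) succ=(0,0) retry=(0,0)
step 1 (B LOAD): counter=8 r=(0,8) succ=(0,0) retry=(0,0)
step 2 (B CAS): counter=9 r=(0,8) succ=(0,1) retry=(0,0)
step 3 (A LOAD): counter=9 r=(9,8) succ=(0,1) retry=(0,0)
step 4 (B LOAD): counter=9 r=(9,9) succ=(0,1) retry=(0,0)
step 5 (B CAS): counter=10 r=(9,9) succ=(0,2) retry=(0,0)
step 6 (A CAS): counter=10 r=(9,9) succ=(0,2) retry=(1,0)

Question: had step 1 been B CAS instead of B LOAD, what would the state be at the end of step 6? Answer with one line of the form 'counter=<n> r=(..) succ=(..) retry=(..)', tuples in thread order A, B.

counter=9 r=(8,8) succ=(0,1) retry=(1,2)

(re-executing from step 1 with the substitution; state before step 1: counter=8 r=(0,0) succ=(0,0) retry=(0,0))
step 1 (B CAS): counter=8 r=(0,0) succ=(0,0) retry=(0,1)
step 2 (B CAS): counter=8 r=(0,0) succ=(0,0) retry=(0,2)
step 3 (A LOAD): counter=8 r=(8,0) succ=(0,0) retry=(0,2)
step 4 (B LOAD): counter=8 r=(8,8) succ=(0,0) retry=(0,2)
step 5 (B CAS): counter=9 r=(8,8) succ=(0,1) retry=(0,2)
step 6 (A CAS): counter=9 r=(8,8) succ=(0,1) retry=(1,2)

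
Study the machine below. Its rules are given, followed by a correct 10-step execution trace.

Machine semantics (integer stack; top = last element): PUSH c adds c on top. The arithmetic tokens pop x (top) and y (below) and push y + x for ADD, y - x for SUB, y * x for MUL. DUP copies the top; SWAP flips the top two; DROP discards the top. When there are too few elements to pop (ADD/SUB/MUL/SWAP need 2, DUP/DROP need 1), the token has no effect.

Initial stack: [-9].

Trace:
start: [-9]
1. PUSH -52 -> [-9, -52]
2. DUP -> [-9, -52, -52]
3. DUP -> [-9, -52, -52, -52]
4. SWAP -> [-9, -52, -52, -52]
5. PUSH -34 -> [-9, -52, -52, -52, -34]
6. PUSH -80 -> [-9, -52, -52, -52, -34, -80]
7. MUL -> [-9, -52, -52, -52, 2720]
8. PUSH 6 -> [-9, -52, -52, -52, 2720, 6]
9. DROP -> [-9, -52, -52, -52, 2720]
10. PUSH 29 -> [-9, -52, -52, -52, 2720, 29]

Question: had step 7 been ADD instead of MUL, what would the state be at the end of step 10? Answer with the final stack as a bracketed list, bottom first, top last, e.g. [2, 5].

(re-executing from step 7 with the substitution; state before step 7: [-9, -52, -52, -52, -34, -80])
7. ADD -> [-9, -52, -52, -52, -114]
8. PUSH 6 -> [-9, -52, -52, -52, -114, 6]
9. DROP -> [-9, -52, -52, -52, -114]
10. PUSH 29 -> [-9, -52, -52, -52, -114, 29]

[-9, -52, -52, -52, -114, 29]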